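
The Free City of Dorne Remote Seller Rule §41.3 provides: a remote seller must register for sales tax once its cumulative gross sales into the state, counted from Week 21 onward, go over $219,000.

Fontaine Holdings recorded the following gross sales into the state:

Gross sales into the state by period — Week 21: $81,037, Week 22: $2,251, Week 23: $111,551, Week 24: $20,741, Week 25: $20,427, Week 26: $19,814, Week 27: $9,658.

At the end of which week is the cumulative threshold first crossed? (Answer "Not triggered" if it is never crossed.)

Week 25

Through Week 21: $81,037
Through Week 22: $83,288
Through Week 23: $194,839
Through Week 24: $215,580
Through Week 25: $236,007 ← exceeds threshold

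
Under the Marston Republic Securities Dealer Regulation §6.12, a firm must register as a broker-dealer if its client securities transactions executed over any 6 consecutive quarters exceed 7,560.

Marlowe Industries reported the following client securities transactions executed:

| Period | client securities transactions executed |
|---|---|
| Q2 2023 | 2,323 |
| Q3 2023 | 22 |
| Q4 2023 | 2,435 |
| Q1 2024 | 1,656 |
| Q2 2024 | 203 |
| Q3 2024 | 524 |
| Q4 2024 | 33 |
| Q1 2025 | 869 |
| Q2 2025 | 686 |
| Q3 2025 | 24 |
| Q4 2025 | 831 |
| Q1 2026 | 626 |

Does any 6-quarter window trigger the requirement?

No

Q2 2023–Q3 2024: 2,323 + 22 + 2,435 + 1,656 + 203 + 524 = 7,163 (under)
Q3 2023–Q4 2024: 22 + 2,435 + 1,656 + 203 + 524 + 33 = 4,873 (under)
Q4 2023–Q1 2025: 2,435 + 1,656 + 203 + 524 + 33 + 869 = 5,720 (under)
Q1 2024–Q2 2025: 1,656 + 203 + 524 + 33 + 869 + 686 = 3,971 (under)
Q2 2024–Q3 2025: 203 + 524 + 33 + 869 + 686 + 24 = 2,339 (under)
Q3 2024–Q4 2025: 524 + 33 + 869 + 686 + 24 + 831 = 2,967 (under)
Q4 2024–Q1 2026: 33 + 869 + 686 + 24 + 831 + 626 = 3,069 (under)
No window exceeds 7,560.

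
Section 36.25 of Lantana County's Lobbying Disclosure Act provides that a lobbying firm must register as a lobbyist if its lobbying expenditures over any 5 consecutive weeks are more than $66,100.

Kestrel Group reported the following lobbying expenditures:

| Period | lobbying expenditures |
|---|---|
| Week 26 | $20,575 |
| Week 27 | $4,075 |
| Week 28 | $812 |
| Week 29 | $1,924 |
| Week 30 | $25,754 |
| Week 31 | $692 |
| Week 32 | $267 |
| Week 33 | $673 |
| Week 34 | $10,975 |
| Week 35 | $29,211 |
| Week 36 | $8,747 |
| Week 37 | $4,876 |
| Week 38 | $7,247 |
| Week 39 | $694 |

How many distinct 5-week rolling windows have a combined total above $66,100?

Week 26–Week 30: $20,575 + $4,075 + $812 + $1,924 + $25,754 = $53,140 (under)
Week 27–Week 31: $4,075 + $812 + $1,924 + $25,754 + $692 = $33,257 (under)
Week 28–Week 32: $812 + $1,924 + $25,754 + $692 + $267 = $29,449 (under)
Week 29–Week 33: $1,924 + $25,754 + $692 + $267 + $673 = $29,310 (under)
Week 30–Week 34: $25,754 + $692 + $267 + $673 + $10,975 = $38,361 (under)
Week 31–Week 35: $692 + $267 + $673 + $10,975 + $29,211 = $41,818 (under)
Week 32–Week 36: $267 + $673 + $10,975 + $29,211 + $8,747 = $49,873 (under)
Week 33–Week 37: $673 + $10,975 + $29,211 + $8,747 + $4,876 = $54,482 (under)
Week 34–Week 38: $10,975 + $29,211 + $8,747 + $4,876 + $7,247 = $61,056 (under)
Week 35–Week 39: $29,211 + $8,747 + $4,876 + $7,247 + $694 = $50,775 (under)
0 windows exceed the threshold.

0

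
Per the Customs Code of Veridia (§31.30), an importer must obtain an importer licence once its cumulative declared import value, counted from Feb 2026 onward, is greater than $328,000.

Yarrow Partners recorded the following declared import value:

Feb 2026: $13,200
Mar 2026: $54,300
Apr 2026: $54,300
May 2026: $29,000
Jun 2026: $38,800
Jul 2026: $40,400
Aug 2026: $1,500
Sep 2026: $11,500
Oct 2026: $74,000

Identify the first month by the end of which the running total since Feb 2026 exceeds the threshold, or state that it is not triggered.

Through Feb 2026: $13,200
Through Mar 2026: $67,500
Through Apr 2026: $121,800
Through May 2026: $150,800
Through Jun 2026: $189,600
Through Jul 2026: $230,000
Through Aug 2026: $231,500
Through Sep 2026: $243,000
Through Oct 2026: $317,000
Final cumulative total $317,000 ≤ $328,000; the threshold is never exceeded.

Not triggered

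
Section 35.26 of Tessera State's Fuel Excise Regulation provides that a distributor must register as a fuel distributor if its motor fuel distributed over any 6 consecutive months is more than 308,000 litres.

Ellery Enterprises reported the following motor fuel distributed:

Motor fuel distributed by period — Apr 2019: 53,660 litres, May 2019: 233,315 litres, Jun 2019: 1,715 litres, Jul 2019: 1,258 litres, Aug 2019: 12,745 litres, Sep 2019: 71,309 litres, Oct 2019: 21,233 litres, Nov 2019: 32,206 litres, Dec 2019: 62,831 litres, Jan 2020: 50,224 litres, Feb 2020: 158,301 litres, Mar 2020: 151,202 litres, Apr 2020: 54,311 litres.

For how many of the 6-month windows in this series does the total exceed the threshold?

5

Apr 2019–Sep 2019: 53,660 litres + 233,315 litres + 1,715 litres + 1,258 litres + 12,745 litres + 71,309 litres = 374,002 litres (over)
May 2019–Oct 2019: 233,315 litres + 1,715 litres + 1,258 litres + 12,745 litres + 71,309 litres + 21,233 litres = 341,575 litres (over)
Jun 2019–Nov 2019: 1,715 litres + 1,258 litres + 12,745 litres + 71,309 litres + 21,233 litres + 32,206 litres = 140,466 litres (under)
Jul 2019–Dec 2019: 1,258 litres + 12,745 litres + 71,309 litres + 21,233 litres + 32,206 litres + 62,831 litres = 201,582 litres (under)
Aug 2019–Jan 2020: 12,745 litres + 71,309 litres + 21,233 litres + 32,206 litres + 62,831 litres + 50,224 litres = 250,548 litres (under)
Sep 2019–Feb 2020: 71,309 litres + 21,233 litres + 32,206 litres + 62,831 litres + 50,224 litres + 158,301 litres = 396,104 litres (over)
Oct 2019–Mar 2020: 21,233 litres + 32,206 litres + 62,831 litres + 50,224 litres + 158,301 litres + 151,202 litres = 475,997 litres (over)
Nov 2019–Apr 2020: 32,206 litres + 62,831 litres + 50,224 litres + 158,301 litres + 151,202 litres + 54,311 litres = 509,075 litres (over)
5 windows exceed the threshold.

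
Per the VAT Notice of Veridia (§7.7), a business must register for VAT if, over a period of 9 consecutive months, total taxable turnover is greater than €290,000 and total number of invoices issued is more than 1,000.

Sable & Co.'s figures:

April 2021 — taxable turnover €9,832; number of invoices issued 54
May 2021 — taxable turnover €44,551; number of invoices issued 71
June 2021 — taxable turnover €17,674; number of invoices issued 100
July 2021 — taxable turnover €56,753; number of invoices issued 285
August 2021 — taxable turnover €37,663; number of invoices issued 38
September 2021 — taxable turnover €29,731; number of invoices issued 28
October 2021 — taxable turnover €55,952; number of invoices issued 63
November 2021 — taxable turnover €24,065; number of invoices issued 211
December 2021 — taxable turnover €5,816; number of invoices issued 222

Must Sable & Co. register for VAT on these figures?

Total taxable turnover: €9,832 + €44,551 + €17,674 + €56,753 + €37,663 + €29,731 + €55,952 + €24,065 + €5,816 = €282,037 (≤ €290,000).
Total number of invoices issued: 54 + 71 + 100 + 285 + 38 + 28 + 63 + 211 + 222 = 1,072 (> 1,000).
The test is 'and': the rule requires both, and at least one is not exceeded.

No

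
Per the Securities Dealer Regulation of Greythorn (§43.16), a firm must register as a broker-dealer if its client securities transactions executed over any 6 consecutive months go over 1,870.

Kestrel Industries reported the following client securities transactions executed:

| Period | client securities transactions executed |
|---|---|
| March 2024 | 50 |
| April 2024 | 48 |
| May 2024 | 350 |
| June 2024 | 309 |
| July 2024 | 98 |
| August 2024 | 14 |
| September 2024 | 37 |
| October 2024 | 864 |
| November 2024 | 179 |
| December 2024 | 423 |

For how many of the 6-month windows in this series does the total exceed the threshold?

0

March 2024–August 2024: 50 + 48 + 350 + 309 + 98 + 14 = 869 (under)
April 2024–September 2024: 48 + 350 + 309 + 98 + 14 + 37 = 856 (under)
May 2024–October 2024: 350 + 309 + 98 + 14 + 37 + 864 = 1,672 (under)
June 2024–November 2024: 309 + 98 + 14 + 37 + 864 + 179 = 1,501 (under)
July 2024–December 2024: 98 + 14 + 37 + 864 + 179 + 423 = 1,615 (under)
0 windows exceed the threshold.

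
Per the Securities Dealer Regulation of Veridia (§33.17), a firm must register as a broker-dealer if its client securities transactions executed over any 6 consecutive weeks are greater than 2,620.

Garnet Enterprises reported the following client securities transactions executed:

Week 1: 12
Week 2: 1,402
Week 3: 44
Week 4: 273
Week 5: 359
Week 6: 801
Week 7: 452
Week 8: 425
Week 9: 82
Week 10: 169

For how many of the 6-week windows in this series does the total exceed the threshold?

Week 1–Week 6: 12 + 1,402 + 44 + 273 + 359 + 801 = 2,891 (over)
Week 2–Week 7: 1,402 + 44 + 273 + 359 + 801 + 452 = 3,331 (over)
Week 3–Week 8: 44 + 273 + 359 + 801 + 452 + 425 = 2,354 (under)
Week 4–Week 9: 273 + 359 + 801 + 452 + 425 + 82 = 2,392 (under)
Week 5–Week 10: 359 + 801 + 452 + 425 + 82 + 169 = 2,288 (under)
2 windows exceed the threshold.

2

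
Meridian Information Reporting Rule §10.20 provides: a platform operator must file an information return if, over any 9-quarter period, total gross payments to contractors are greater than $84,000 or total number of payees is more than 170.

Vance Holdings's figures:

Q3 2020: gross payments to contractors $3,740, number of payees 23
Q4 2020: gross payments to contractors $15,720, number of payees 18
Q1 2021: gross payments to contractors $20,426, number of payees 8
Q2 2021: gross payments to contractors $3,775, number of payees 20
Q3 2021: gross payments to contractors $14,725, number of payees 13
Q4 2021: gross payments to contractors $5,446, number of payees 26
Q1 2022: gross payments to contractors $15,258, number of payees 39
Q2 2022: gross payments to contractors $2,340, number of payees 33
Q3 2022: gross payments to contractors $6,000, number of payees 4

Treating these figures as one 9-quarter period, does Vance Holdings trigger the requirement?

Yes

Total gross payments to contractors: $3,740 + $15,720 + $20,426 + $3,775 + $14,725 + $5,446 + $15,258 + $2,340 + $6,000 = $87,430 (> $84,000).
Total number of payees: 23 + 18 + 8 + 20 + 13 + 26 + 39 + 33 + 4 = 184 (> 170).
The test is 'or': at least one threshold is exceeded.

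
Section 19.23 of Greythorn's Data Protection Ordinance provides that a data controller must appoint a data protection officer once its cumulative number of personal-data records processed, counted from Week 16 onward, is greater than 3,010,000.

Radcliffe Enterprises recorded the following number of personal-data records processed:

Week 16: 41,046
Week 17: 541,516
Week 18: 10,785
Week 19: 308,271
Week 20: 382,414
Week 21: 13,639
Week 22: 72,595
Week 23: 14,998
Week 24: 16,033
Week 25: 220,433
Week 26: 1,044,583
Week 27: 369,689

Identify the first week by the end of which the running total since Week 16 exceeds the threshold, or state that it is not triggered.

Through Week 16: 41,046
Through Week 17: 582,562
Through Week 18: 593,347
Through Week 19: 901,618
Through Week 20: 1,284,032
Through Week 21: 1,297,671
Through Week 22: 1,370,266
Through Week 23: 1,385,264
Through Week 24: 1,401,297
Through Week 25: 1,621,730
Through Week 26: 2,666,313
Through Week 27: 3,036,002 ← exceeds threshold

Week 27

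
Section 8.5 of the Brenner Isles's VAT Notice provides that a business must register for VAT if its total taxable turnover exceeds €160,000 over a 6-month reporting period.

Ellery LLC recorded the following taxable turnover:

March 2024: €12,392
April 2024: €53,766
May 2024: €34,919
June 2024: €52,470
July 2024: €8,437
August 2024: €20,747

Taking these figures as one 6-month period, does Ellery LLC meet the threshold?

Yes

Total taxable turnover: €12,392 + €53,766 + €34,919 + €52,470 + €8,437 + €20,747 = €182,731.
€182,731 > €160,000, so the threshold is exceeded.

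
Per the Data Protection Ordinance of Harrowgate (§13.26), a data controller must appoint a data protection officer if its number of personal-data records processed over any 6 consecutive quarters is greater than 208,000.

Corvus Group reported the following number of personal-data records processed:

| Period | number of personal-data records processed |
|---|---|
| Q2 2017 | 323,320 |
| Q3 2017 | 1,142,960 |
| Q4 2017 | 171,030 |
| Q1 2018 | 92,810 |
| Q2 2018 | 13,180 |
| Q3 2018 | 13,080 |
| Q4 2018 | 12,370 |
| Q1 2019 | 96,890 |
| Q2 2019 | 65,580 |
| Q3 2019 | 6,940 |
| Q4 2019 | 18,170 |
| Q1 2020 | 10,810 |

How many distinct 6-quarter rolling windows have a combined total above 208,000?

7

Q2 2017–Q3 2018: 323,320 + 1,142,960 + 171,030 + 92,810 + 13,180 + 13,080 = 1,756,380 (over)
Q3 2017–Q4 2018: 1,142,960 + 171,030 + 92,810 + 13,180 + 13,080 + 12,370 = 1,445,430 (over)
Q4 2017–Q1 2019: 171,030 + 92,810 + 13,180 + 13,080 + 12,370 + 96,890 = 399,360 (over)
Q1 2018–Q2 2019: 92,810 + 13,180 + 13,080 + 12,370 + 96,890 + 65,580 = 293,910 (over)
Q2 2018–Q3 2019: 13,180 + 13,080 + 12,370 + 96,890 + 65,580 + 6,940 = 208,040 (over)
Q3 2018–Q4 2019: 13,080 + 12,370 + 96,890 + 65,580 + 6,940 + 18,170 = 213,030 (over)
Q4 2018–Q1 2020: 12,370 + 96,890 + 65,580 + 6,940 + 18,170 + 10,810 = 210,760 (over)
7 windows exceed the threshold.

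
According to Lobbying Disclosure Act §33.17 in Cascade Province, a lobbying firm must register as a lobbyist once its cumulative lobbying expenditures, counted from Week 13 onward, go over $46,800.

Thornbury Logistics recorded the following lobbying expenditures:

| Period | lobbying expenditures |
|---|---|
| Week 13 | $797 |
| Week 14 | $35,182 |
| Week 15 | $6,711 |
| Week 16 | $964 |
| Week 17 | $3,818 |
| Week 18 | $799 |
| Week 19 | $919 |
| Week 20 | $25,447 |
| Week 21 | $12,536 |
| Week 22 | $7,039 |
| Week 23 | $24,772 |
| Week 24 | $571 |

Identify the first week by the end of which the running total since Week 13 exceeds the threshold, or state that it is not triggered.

Through Week 13: $797
Through Week 14: $35,979
Through Week 15: $42,690
Through Week 16: $43,654
Through Week 17: $47,472 ← exceeds threshold

Week 17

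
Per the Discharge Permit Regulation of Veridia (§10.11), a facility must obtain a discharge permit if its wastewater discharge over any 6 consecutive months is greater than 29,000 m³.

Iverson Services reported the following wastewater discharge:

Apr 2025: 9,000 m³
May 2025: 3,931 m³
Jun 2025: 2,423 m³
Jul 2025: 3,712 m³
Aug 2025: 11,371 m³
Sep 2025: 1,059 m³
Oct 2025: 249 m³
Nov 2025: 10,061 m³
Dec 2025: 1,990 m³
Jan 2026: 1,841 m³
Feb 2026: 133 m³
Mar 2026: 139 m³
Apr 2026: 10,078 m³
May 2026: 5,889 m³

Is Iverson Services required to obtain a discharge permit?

Yes

Apr 2025–Sep 2025: 9,000 m³ + 3,931 m³ + 2,423 m³ + 3,712 m³ + 11,371 m³ + 1,059 m³ = 31,496 m³ (over)
May 2025–Oct 2025: 3,931 m³ + 2,423 m³ + 3,712 m³ + 11,371 m³ + 1,059 m³ + 249 m³ = 22,745 m³ (under)
Jun 2025–Nov 2025: 2,423 m³ + 3,712 m³ + 11,371 m³ + 1,059 m³ + 249 m³ + 10,061 m³ = 28,875 m³ (under)
Jul 2025–Dec 2025: 3,712 m³ + 11,371 m³ + 1,059 m³ + 249 m³ + 10,061 m³ + 1,990 m³ = 28,442 m³ (under)
Aug 2025–Jan 2026: 11,371 m³ + 1,059 m³ + 249 m³ + 10,061 m³ + 1,990 m³ + 1,841 m³ = 26,571 m³ (under)
Sep 2025–Feb 2026: 1,059 m³ + 249 m³ + 10,061 m³ + 1,990 m³ + 1,841 m³ + 133 m³ = 15,333 m³ (under)
Oct 2025–Mar 2026: 249 m³ + 10,061 m³ + 1,990 m³ + 1,841 m³ + 133 m³ + 139 m³ = 14,413 m³ (under)
Nov 2025–Apr 2026: 10,061 m³ + 1,990 m³ + 1,841 m³ + 133 m³ + 139 m³ + 10,078 m³ = 24,242 m³ (under)
Dec 2025–May 2026: 1,990 m³ + 1,841 m³ + 133 m³ + 139 m³ + 10,078 m³ + 5,889 m³ = 20,070 m³ (under)
At least one window exceeds 29,000 m³.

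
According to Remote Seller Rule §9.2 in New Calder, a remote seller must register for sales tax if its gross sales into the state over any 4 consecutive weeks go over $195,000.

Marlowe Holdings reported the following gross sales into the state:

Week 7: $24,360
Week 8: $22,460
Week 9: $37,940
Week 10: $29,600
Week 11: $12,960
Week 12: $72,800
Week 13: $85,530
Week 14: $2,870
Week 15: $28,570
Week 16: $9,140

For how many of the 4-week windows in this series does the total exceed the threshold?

Week 7–Week 10: $24,360 + $22,460 + $37,940 + $29,600 = $114,360 (under)
Week 8–Week 11: $22,460 + $37,940 + $29,600 + $12,960 = $102,960 (under)
Week 9–Week 12: $37,940 + $29,600 + $12,960 + $72,800 = $153,300 (under)
Week 10–Week 13: $29,600 + $12,960 + $72,800 + $85,530 = $200,890 (over)
Week 11–Week 14: $12,960 + $72,800 + $85,530 + $2,870 = $174,160 (under)
Week 12–Week 15: $72,800 + $85,530 + $2,870 + $28,570 = $189,770 (under)
Week 13–Week 16: $85,530 + $2,870 + $28,570 + $9,140 = $126,110 (under)
1 window exceeds the threshold.

1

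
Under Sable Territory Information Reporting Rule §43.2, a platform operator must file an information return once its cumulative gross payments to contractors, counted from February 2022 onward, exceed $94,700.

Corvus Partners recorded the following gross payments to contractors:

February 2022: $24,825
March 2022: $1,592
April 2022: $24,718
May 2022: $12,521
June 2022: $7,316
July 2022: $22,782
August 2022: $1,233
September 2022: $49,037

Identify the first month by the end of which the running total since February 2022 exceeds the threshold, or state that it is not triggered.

Through February 2022: $24,825
Through March 2022: $26,417
Through April 2022: $51,135
Through May 2022: $63,656
Through June 2022: $70,972
Through July 2022: $93,754
Through August 2022: $94,987 ← exceeds threshold

August 2022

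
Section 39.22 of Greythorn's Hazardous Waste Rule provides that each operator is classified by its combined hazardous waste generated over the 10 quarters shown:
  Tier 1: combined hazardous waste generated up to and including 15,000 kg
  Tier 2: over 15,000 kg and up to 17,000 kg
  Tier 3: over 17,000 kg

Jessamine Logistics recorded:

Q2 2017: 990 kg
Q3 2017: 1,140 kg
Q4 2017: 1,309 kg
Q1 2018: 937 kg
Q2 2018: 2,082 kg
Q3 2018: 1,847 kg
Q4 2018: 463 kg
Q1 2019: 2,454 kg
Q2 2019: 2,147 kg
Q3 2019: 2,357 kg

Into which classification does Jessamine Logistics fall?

Combined hazardous waste generated: 990 kg + 1,140 kg + 1,309 kg + 937 kg + 2,082 kg + 1,847 kg + 463 kg + 2,454 kg + 2,147 kg + 2,357 kg = 15,726 kg.
15,000 kg < 15,726 kg ≤ 17,000 kg, so Tier 2 applies.

Tier 2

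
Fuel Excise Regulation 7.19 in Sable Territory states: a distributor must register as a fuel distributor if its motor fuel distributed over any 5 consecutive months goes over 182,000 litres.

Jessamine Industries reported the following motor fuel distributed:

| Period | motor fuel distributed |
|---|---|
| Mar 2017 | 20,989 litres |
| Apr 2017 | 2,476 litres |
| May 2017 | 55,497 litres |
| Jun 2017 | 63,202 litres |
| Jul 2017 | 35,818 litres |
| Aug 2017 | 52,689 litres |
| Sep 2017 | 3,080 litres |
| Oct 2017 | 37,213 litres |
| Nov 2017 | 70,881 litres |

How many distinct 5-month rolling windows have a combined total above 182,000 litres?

Mar 2017–Jul 2017: 20,989 litres + 2,476 litres + 55,497 litres + 63,202 litres + 35,818 litres = 177,982 litres (under)
Apr 2017–Aug 2017: 2,476 litres + 55,497 litres + 63,202 litres + 35,818 litres + 52,689 litres = 209,682 litres (over)
May 2017–Sep 2017: 55,497 litres + 63,202 litres + 35,818 litres + 52,689 litres + 3,080 litres = 210,286 litres (over)
Jun 2017–Oct 2017: 63,202 litres + 35,818 litres + 52,689 litres + 3,080 litres + 37,213 litres = 192,002 litres (over)
Jul 2017–Nov 2017: 35,818 litres + 52,689 litres + 3,080 litres + 37,213 litres + 70,881 litres = 199,681 litres (over)
4 windows exceed the threshold.

4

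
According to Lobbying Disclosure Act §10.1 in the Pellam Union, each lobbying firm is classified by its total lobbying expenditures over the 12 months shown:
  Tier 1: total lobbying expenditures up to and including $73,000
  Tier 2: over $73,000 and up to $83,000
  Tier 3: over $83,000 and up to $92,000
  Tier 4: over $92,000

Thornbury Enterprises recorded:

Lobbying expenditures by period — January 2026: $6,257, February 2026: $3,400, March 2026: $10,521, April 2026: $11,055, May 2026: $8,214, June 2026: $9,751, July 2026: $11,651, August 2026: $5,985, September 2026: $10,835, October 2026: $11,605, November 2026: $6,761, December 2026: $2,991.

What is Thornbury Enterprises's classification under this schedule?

Tier 4

Total lobbying expenditures: $6,257 + $3,400 + $10,521 + $11,055 + $8,214 + $9,751 + $11,651 + $5,985 + $10,835 + $11,605 + $6,761 + $2,991 = $99,026.
$99,026 > $92,000, so Tier 4 applies.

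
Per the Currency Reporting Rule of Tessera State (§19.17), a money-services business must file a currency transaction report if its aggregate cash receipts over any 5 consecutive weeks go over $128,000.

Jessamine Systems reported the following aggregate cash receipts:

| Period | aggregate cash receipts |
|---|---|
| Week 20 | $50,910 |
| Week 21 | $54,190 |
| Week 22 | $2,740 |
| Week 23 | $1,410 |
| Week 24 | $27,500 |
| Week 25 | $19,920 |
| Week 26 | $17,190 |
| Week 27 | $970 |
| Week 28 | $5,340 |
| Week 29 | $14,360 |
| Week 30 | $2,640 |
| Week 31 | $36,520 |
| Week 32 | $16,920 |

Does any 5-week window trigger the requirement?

Week 20–Week 24: $50,910 + $54,190 + $2,740 + $1,410 + $27,500 = $136,750 (over)
Week 21–Week 25: $54,190 + $2,740 + $1,410 + $27,500 + $19,920 = $105,760 (under)
Week 22–Week 26: $2,740 + $1,410 + $27,500 + $19,920 + $17,190 = $68,760 (under)
Week 23–Week 27: $1,410 + $27,500 + $19,920 + $17,190 + $970 = $66,990 (under)
Week 24–Week 28: $27,500 + $19,920 + $17,190 + $970 + $5,340 = $70,920 (under)
Week 25–Week 29: $19,920 + $17,190 + $970 + $5,340 + $14,360 = $57,780 (under)
Week 26–Week 30: $17,190 + $970 + $5,340 + $14,360 + $2,640 = $40,500 (under)
Week 27–Week 31: $970 + $5,340 + $14,360 + $2,640 + $36,520 = $59,830 (under)
Week 28–Week 32: $5,340 + $14,360 + $2,640 + $36,520 + $16,920 = $75,780 (under)
At least one window exceeds $128,000.

Yes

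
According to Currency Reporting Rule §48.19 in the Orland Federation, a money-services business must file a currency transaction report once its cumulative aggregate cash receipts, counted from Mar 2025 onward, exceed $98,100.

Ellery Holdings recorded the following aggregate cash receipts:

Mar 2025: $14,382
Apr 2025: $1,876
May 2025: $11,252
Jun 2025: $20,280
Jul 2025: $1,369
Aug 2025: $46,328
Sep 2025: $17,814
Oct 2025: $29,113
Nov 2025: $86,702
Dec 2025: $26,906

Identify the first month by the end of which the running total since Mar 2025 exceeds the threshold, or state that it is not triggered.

Through Mar 2025: $14,382
Through Apr 2025: $16,258
Through May 2025: $27,510
Through Jun 2025: $47,790
Through Jul 2025: $49,159
Through Aug 2025: $95,487
Through Sep 2025: $113,301 ← exceeds threshold

Sep 2025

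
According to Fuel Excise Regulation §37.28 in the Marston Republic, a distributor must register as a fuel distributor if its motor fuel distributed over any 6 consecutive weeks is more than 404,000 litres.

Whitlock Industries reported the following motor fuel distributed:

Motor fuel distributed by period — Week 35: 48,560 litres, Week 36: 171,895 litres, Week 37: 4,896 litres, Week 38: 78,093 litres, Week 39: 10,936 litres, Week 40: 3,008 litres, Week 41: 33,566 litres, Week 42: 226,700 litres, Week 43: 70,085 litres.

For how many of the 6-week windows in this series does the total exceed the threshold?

1

Week 35–Week 40: 48,560 litres + 171,895 litres + 4,896 litres + 78,093 litres + 10,936 litres + 3,008 litres = 317,388 litres (under)
Week 36–Week 41: 171,895 litres + 4,896 litres + 78,093 litres + 10,936 litres + 3,008 litres + 33,566 litres = 302,394 litres (under)
Week 37–Week 42: 4,896 litres + 78,093 litres + 10,936 litres + 3,008 litres + 33,566 litres + 226,700 litres = 357,199 litres (under)
Week 38–Week 43: 78,093 litres + 10,936 litres + 3,008 litres + 33,566 litres + 226,700 litres + 70,085 litres = 422,388 litres (over)
1 window exceeds the threshold.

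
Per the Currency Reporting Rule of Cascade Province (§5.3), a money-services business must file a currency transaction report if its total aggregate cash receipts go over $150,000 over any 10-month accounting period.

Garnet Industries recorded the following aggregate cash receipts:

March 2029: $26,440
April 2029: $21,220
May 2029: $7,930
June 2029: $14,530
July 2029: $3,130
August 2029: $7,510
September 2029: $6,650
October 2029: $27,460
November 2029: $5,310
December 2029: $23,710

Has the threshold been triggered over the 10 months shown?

No

Total aggregate cash receipts: $26,440 + $21,220 + $7,930 + $14,530 + $3,130 + $7,510 + $6,650 + $27,460 + $5,310 + $23,710 = $143,890.
$143,890 ≤ $150,000, so the threshold is not exceeded.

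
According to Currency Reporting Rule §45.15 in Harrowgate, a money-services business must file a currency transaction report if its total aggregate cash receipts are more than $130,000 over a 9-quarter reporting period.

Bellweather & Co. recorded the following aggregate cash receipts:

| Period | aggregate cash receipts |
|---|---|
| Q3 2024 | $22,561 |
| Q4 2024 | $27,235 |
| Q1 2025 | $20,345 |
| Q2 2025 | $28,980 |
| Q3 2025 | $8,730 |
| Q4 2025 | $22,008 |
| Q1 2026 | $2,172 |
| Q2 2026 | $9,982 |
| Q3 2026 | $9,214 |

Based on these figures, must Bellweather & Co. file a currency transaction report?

Yes

Total aggregate cash receipts: $22,561 + $27,235 + $20,345 + $28,980 + $8,730 + $22,008 + $2,172 + $9,982 + $9,214 = $151,227.
$151,227 > $130,000, so the threshold is exceeded.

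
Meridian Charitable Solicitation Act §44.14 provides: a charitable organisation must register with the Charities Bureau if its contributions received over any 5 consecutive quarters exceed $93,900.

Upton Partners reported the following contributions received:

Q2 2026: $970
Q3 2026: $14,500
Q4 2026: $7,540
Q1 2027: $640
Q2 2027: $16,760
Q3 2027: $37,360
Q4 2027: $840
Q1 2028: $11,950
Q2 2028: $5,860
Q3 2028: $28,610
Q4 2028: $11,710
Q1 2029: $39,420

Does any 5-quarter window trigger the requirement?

Yes

Q2 2026–Q2 2027: $970 + $14,500 + $7,540 + $640 + $16,760 = $40,410 (under)
Q3 2026–Q3 2027: $14,500 + $7,540 + $640 + $16,760 + $37,360 = $76,800 (under)
Q4 2026–Q4 2027: $7,540 + $640 + $16,760 + $37,360 + $840 = $63,140 (under)
Q1 2027–Q1 2028: $640 + $16,760 + $37,360 + $840 + $11,950 = $67,550 (under)
Q2 2027–Q2 2028: $16,760 + $37,360 + $840 + $11,950 + $5,860 = $72,770 (under)
Q3 2027–Q3 2028: $37,360 + $840 + $11,950 + $5,860 + $28,610 = $84,620 (under)
Q4 2027–Q4 2028: $840 + $11,950 + $5,860 + $28,610 + $11,710 = $58,970 (under)
Q1 2028–Q1 2029: $11,950 + $5,860 + $28,610 + $11,710 + $39,420 = $97,550 (over)
At least one window exceeds $93,900.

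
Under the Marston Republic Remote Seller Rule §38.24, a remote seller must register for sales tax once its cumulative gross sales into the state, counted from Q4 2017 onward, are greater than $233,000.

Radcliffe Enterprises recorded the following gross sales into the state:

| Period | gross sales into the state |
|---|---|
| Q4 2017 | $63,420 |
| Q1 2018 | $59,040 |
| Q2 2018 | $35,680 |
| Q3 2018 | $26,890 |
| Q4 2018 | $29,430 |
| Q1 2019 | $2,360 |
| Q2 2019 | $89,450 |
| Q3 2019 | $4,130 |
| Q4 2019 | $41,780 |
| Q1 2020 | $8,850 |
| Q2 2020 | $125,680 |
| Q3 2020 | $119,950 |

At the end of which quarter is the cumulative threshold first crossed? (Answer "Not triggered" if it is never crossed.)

Through Q4 2017: $63,420
Through Q1 2018: $122,460
Through Q2 2018: $158,140
Through Q3 2018: $185,030
Through Q4 2018: $214,460
Through Q1 2019: $216,820
Through Q2 2019: $306,270 ← exceeds threshold

Q2 2019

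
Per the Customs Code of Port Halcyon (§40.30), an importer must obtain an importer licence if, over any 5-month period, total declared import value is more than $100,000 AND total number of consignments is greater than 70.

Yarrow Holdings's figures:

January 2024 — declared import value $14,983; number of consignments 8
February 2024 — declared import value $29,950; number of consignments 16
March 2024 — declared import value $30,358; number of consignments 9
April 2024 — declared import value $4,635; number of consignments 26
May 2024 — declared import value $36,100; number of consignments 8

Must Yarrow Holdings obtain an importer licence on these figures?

Total declared import value: $14,983 + $29,950 + $30,358 + $4,635 + $36,100 = $116,026 (> $100,000).
Total number of consignments: 8 + 16 + 9 + 26 + 8 = 67 (≤ 70).
The test is 'and': the rule requires both, and at least one is not exceeded.

No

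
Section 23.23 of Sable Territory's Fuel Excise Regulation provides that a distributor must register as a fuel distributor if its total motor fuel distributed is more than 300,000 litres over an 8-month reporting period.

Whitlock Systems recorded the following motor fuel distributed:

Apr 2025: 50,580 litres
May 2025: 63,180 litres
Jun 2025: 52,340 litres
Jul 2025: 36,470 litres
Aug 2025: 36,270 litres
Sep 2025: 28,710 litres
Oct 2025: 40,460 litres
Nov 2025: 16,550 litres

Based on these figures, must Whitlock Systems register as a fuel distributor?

Yes

Total motor fuel distributed: 50,580 litres + 63,180 litres + 52,340 litres + 36,470 litres + 36,270 litres + 28,710 litres + 40,460 litres + 16,550 litres = 324,560 litres.
324,560 litres > 300,000 litres, so the threshold is exceeded.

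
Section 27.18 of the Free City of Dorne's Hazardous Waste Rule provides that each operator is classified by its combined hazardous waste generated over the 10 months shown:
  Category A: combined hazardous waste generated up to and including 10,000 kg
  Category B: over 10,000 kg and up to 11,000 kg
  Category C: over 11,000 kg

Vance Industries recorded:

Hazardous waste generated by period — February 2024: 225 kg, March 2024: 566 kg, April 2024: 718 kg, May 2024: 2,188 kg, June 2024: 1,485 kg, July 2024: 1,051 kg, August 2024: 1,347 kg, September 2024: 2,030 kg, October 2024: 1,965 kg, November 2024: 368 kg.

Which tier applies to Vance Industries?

Combined hazardous waste generated: 225 kg + 566 kg + 718 kg + 2,188 kg + 1,485 kg + 1,051 kg + 1,347 kg + 2,030 kg + 1,965 kg + 368 kg = 11,943 kg.
11,943 kg > 11,000 kg, so Category C applies.

Category C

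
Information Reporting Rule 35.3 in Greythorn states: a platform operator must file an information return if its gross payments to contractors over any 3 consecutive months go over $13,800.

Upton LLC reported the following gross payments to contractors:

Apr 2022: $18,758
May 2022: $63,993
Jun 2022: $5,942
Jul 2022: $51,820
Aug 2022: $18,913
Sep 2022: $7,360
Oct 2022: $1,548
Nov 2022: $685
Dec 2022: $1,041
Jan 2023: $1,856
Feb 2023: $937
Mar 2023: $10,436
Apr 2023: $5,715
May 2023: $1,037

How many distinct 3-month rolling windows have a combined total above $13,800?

Apr 2022–Jun 2022: $18,758 + $63,993 + $5,942 = $88,693 (over)
May 2022–Jul 2022: $63,993 + $5,942 + $51,820 = $121,755 (over)
Jun 2022–Aug 2022: $5,942 + $51,820 + $18,913 = $76,675 (over)
Jul 2022–Sep 2022: $51,820 + $18,913 + $7,360 = $78,093 (over)
Aug 2022–Oct 2022: $18,913 + $7,360 + $1,548 = $27,821 (over)
Sep 2022–Nov 2022: $7,360 + $1,548 + $685 = $9,593 (under)
Oct 2022–Dec 2022: $1,548 + $685 + $1,041 = $3,274 (under)
Nov 2022–Jan 2023: $685 + $1,041 + $1,856 = $3,582 (under)
Dec 2022–Feb 2023: $1,041 + $1,856 + $937 = $3,834 (under)
Jan 2023–Mar 2023: $1,856 + $937 + $10,436 = $13,229 (under)
Feb 2023–Apr 2023: $937 + $10,436 + $5,715 = $17,088 (over)
Mar 2023–May 2023: $10,436 + $5,715 + $1,037 = $17,188 (over)
7 windows exceed the threshold.

7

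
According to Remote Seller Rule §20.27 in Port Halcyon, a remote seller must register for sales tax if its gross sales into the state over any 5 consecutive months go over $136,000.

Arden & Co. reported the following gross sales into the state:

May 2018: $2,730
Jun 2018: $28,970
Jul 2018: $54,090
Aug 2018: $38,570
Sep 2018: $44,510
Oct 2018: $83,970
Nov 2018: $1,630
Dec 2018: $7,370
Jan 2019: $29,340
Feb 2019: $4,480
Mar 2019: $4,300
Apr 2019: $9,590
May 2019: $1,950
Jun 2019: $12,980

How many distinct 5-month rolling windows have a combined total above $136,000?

May 2018–Sep 2018: $2,730 + $28,970 + $54,090 + $38,570 + $44,510 = $168,870 (over)
Jun 2018–Oct 2018: $28,970 + $54,090 + $38,570 + $44,510 + $83,970 = $250,110 (over)
Jul 2018–Nov 2018: $54,090 + $38,570 + $44,510 + $83,970 + $1,630 = $222,770 (over)
Aug 2018–Dec 2018: $38,570 + $44,510 + $83,970 + $1,630 + $7,370 = $176,050 (over)
Sep 2018–Jan 2019: $44,510 + $83,970 + $1,630 + $7,370 + $29,340 = $166,820 (over)
Oct 2018–Feb 2019: $83,970 + $1,630 + $7,370 + $29,340 + $4,480 = $126,790 (under)
Nov 2018–Mar 2019: $1,630 + $7,370 + $29,340 + $4,480 + $4,300 = $47,120 (under)
Dec 2018–Apr 2019: $7,370 + $29,340 + $4,480 + $4,300 + $9,590 = $55,080 (under)
Jan 2019–May 2019: $29,340 + $4,480 + $4,300 + $9,590 + $1,950 = $49,660 (under)
Feb 2019–Jun 2019: $4,480 + $4,300 + $9,590 + $1,950 + $12,980 = $33,300 (under)
5 windows exceed the threshold.

5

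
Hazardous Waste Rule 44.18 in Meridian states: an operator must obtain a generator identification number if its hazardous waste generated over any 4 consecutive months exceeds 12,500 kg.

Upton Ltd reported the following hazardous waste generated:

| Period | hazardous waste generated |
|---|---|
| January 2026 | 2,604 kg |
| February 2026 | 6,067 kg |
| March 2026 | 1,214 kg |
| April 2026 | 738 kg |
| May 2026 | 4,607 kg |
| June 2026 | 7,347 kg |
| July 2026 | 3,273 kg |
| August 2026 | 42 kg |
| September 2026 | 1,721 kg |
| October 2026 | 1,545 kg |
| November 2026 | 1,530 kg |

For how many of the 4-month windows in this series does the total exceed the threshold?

4

January 2026–April 2026: 2,604 kg + 6,067 kg + 1,214 kg + 738 kg = 10,623 kg (under)
February 2026–May 2026: 6,067 kg + 1,214 kg + 738 kg + 4,607 kg = 12,626 kg (over)
March 2026–June 2026: 1,214 kg + 738 kg + 4,607 kg + 7,347 kg = 13,906 kg (over)
April 2026–July 2026: 738 kg + 4,607 kg + 7,347 kg + 3,273 kg = 15,965 kg (over)
May 2026–August 2026: 4,607 kg + 7,347 kg + 3,273 kg + 42 kg = 15,269 kg (over)
June 2026–September 2026: 7,347 kg + 3,273 kg + 42 kg + 1,721 kg = 12,383 kg (under)
July 2026–October 2026: 3,273 kg + 42 kg + 1,721 kg + 1,545 kg = 6,581 kg (under)
August 2026–November 2026: 42 kg + 1,721 kg + 1,545 kg + 1,530 kg = 4,838 kg (under)
4 windows exceed the threshold.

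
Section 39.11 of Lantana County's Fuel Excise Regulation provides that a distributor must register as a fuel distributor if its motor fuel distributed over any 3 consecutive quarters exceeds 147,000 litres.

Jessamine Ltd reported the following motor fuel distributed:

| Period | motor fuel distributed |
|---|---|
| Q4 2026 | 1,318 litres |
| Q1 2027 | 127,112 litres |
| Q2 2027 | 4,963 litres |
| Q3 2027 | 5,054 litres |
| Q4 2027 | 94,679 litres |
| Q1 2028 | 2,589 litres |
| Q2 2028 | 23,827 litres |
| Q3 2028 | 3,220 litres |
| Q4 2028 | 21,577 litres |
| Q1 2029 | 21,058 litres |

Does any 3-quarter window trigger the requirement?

Q4 2026–Q2 2027: 1,318 litres + 127,112 litres + 4,963 litres = 133,393 litres (under)
Q1 2027–Q3 2027: 127,112 litres + 4,963 litres + 5,054 litres = 137,129 litres (under)
Q2 2027–Q4 2027: 4,963 litres + 5,054 litres + 94,679 litres = 104,696 litres (under)
Q3 2027–Q1 2028: 5,054 litres + 94,679 litres + 2,589 litres = 102,322 litres (under)
Q4 2027–Q2 2028: 94,679 litres + 2,589 litres + 23,827 litres = 121,095 litres (under)
Q1 2028–Q3 2028: 2,589 litres + 23,827 litres + 3,220 litres = 29,636 litres (under)
Q2 2028–Q4 2028: 23,827 litres + 3,220 litres + 21,577 litres = 48,624 litres (under)
Q3 2028–Q1 2029: 3,220 litres + 21,577 litres + 21,058 litres = 45,855 litres (under)
No window exceeds 147,000 litres.

No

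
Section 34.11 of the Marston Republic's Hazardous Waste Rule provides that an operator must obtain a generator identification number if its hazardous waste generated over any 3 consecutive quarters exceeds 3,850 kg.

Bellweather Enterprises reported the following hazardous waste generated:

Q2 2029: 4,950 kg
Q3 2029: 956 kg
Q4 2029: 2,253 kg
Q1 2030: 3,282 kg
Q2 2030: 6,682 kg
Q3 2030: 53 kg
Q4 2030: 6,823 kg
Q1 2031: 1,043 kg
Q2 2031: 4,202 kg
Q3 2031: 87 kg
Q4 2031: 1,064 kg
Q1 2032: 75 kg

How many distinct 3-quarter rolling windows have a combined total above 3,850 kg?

Q2 2029–Q4 2029: 4,950 kg + 956 kg + 2,253 kg = 8,159 kg (over)
Q3 2029–Q1 2030: 956 kg + 2,253 kg + 3,282 kg = 6,491 kg (over)
Q4 2029–Q2 2030: 2,253 kg + 3,282 kg + 6,682 kg = 12,217 kg (over)
Q1 2030–Q3 2030: 3,282 kg + 6,682 kg + 53 kg = 10,017 kg (over)
Q2 2030–Q4 2030: 6,682 kg + 53 kg + 6,823 kg = 13,558 kg (over)
Q3 2030–Q1 2031: 53 kg + 6,823 kg + 1,043 kg = 7,919 kg (over)
Q4 2030–Q2 2031: 6,823 kg + 1,043 kg + 4,202 kg = 12,068 kg (over)
Q1 2031–Q3 2031: 1,043 kg + 4,202 kg + 87 kg = 5,332 kg (over)
Q2 2031–Q4 2031: 4,202 kg + 87 kg + 1,064 kg = 5,353 kg (over)
Q3 2031–Q1 2032: 87 kg + 1,064 kg + 75 kg = 1,226 kg (under)
9 windows exceed the threshold.

9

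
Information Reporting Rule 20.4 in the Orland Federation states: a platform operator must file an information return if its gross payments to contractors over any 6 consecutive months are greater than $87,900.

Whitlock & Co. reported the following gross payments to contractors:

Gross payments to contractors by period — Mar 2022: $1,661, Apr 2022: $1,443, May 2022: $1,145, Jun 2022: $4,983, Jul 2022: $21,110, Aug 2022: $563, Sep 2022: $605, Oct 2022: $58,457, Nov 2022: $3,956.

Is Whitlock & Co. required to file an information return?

Yes

Mar 2022–Aug 2022: $1,661 + $1,443 + $1,145 + $4,983 + $21,110 + $563 = $30,905 (under)
Apr 2022–Sep 2022: $1,443 + $1,145 + $4,983 + $21,110 + $563 + $605 = $29,849 (under)
May 2022–Oct 2022: $1,145 + $4,983 + $21,110 + $563 + $605 + $58,457 = $86,863 (under)
Jun 2022–Nov 2022: $4,983 + $21,110 + $563 + $605 + $58,457 + $3,956 = $89,674 (over)
At least one window exceeds $87,900.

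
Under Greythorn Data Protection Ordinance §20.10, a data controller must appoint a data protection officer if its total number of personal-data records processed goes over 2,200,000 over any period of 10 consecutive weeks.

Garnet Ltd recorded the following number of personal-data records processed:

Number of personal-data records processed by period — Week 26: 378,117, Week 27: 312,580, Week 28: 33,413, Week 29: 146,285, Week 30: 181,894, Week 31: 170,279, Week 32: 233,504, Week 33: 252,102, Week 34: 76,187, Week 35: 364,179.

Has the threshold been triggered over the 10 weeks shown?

Total number of personal-data records processed: 378,117 + 312,580 + 33,413 + 146,285 + 181,894 + 170,279 + 233,504 + 252,102 + 76,187 + 364,179 = 2,148,540.
2,148,540 ≤ 2,200,000, so the threshold is not exceeded.

No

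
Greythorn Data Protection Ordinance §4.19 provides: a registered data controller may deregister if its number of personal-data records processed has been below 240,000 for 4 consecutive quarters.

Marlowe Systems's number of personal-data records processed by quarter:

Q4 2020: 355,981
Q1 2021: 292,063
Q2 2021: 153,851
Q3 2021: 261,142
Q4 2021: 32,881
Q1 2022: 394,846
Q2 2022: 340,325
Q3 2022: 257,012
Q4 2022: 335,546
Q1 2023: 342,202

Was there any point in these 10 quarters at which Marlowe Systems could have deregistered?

No

Quarters below 240,000: Q2 2021, Q4 2021.
Longest run of consecutive quarters below the threshold: 1.
1 < 4, so Marlowe Systems never became eligible.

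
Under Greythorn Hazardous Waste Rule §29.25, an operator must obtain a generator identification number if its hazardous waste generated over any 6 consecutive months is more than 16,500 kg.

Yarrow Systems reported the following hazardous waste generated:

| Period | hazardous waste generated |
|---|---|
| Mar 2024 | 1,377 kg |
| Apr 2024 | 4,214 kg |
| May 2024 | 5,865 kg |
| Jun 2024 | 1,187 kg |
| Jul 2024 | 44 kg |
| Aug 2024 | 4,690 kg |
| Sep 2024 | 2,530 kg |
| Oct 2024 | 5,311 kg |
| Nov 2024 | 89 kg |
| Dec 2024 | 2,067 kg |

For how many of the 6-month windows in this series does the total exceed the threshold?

Mar 2024–Aug 2024: 1,377 kg + 4,214 kg + 5,865 kg + 1,187 kg + 44 kg + 4,690 kg = 17,377 kg (over)
Apr 2024–Sep 2024: 4,214 kg + 5,865 kg + 1,187 kg + 44 kg + 4,690 kg + 2,530 kg = 18,530 kg (over)
May 2024–Oct 2024: 5,865 kg + 1,187 kg + 44 kg + 4,690 kg + 2,530 kg + 5,311 kg = 19,627 kg (over)
Jun 2024–Nov 2024: 1,187 kg + 44 kg + 4,690 kg + 2,530 kg + 5,311 kg + 89 kg = 13,851 kg (under)
Jul 2024–Dec 2024: 44 kg + 4,690 kg + 2,530 kg + 5,311 kg + 89 kg + 2,067 kg = 14,731 kg (under)
3 windows exceed the threshold.

3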